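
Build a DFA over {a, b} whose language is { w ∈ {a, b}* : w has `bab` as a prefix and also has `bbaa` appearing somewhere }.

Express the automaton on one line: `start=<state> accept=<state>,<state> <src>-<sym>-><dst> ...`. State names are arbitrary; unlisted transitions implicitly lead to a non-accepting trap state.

start=s0 accept=s12 s0-a->s1 s0-b->s2 s1-a->s1 s1-b->s3 s2-a->s4 s2-b->s5 s3-a->s1 s3-b->s5 s4-a->s1 s4-b->s6 s5-a->s7 s5-b->s5 s6-a->s8 s6-b->s9 s7-a->s10 s7-b->s3 s8-a->s8 s8-b->s6 s9-a->s11 s9-b->s9 s10-a->s10 s10-b->s10 s11-a->s12 s11-b->s6 s12-a->s12 s12-b->s12

Run two small machines in parallel and take their product. The first has 5 states tracking whether the input so far still matches the prefix `bab`; the second has 5 states tracking whether and how much of `bbaa` has been seen. A product state is a pair (one from each), accepting exactly when both do.
With 13 states:
          a    b  
>  s0     s1   s2 
   s1     s1   s3 
   s2     s4   s5 
   s3     s1   s5 
   s4     s1   s6 
   s5     s7   s5 
   s6     s8   s9 
   s7    s10   s3 
   s8     s8   s6 
   s9    s11   s9 
   s10   s10  s10 
   s11   s12   s6 
 * s12   s12  s12 
(> = start, * = accepting)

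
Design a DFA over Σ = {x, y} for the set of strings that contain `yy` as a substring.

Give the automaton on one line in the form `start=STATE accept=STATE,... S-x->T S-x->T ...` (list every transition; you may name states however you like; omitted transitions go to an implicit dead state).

start=q0 accept=q2 q0-x->q0 q0-y->q1 q1-x->q0 q1-y->q2 q2-x->q2 q2-y->q2

Track how much of `yy` has been matched so far: state q0 is no progress, q2 is the absorbing accept state reached once `yy` has occurred. Intermediate states record partial matches; on a mismatch, fall back to the longest reusable overlap.
        x   y  
>  q0   q0  q1 
   q1   q0  q2 
 * q2   q2  q2 
(> = start, * = accepting)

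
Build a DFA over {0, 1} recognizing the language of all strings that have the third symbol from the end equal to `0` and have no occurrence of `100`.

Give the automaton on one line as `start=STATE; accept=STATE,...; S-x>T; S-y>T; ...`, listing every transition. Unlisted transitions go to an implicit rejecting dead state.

Build one automaton per condition and run them in lockstep. The first has 15 states tracking the last 3 symbols read; the second has 4 states tracking partial matches of the forbidden pattern `100`. A product state is a pair (one from each), accepting exactly when both do. Equivalent product states are then merged.
          0    1  
>  q0     q1   q2 
   q1     q3   q4 
   q2     q5   q2 
   q3     q6   q7 
   q4     q8   q9 
   q5    q10   q4 
 * q6     q6   q7 
 * q7     q8   q9 
 * q8    q10   q4 
 * q9     q5   q2 
   q10   q10  q10 
(> = start, * = accepting)

start=q0; accept=q6,q7,q8,q9; q0-0>q1; q0-1>q2; q1-0>q3; q1-1>q4; q2-0>q5; q2-1>q2; q3-0>q6; q3-1>q7; q4-0>q8; q4-1>q9; q5-0>q10; q5-1>q4; q6-0>q6; q6-1>q7; q7-0>q8; q7-1>q9; q8-0>q10; q8-1>q4; q9-0>q5; q9-1>q2; q10-0>q10; q10-1>q10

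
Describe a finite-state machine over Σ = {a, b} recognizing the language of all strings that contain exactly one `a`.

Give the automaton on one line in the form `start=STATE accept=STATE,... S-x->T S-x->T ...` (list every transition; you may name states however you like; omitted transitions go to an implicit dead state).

start=s0 accept=s1 s0-a->s1 s0-b->s0 s1-a->s2 s1-b->s1 s2-a->s2 s2-b->s2

Only the number of `a`s matters, and only up to 2. Make a chain s0 → s1 → s2 advanced by each `a` (with s2 absorbing); every other symbol self-loops. The accepting set is {s1}.
        a   b  
>  s0   s1  s0 
 * s1   s2  s1 
   s2   s2  s2 
(> = start, * = accepting)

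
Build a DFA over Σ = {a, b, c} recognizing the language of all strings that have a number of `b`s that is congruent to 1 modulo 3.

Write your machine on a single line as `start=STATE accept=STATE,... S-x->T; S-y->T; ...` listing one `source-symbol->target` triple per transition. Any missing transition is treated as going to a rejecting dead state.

start=q0; accept=q1; q0-a->q0; q0-b->q1; q0-c->q0; q1-a->q1; q1-b->q2; q1-c->q1; q2-a->q2; q2-b->q0; q2-c->q2

Keep the running count of `b`s modulo 3: each `b` advances along the cycle q0 → q1 → q2 → q0 while other symbols loop. Accept at q1.
With 3 states:
        a   b   c  
>  q0   q0  q1  q0 
 * q1   q1  q2  q1 
   q2   q2  q0  q2 
(> = start, * = accepting)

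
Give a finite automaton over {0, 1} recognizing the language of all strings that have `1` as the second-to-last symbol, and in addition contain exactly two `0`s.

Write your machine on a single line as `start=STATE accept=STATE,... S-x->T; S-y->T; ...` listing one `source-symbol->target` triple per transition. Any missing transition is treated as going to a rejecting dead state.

Run two small machines in parallel and take their product. One (7 states) tracks the last 2 symbols read; the other (4 states) tracks the count of `0`s, saturating at 3. Each combined state is a pair, one component from each; accept when both components accept.
          0    1  
>  q0     q1   q2 
   q1     q3   q4 
   q2     q5   q6 
   q3     q7   q8 
   q4     q9  q10 
   q5     q3   q4 
   q6     q5   q6 
   q7     q7  q11 
   q8    q12  q13 
 * q9     q7   q8 
   q10    q9  q10 
   q11   q12  q14 
   q12    q7  q11 
 * q13   q12  q13 
   q14   q12  q14 
(> = start, * = accepting)

start=q0; accept=q9,q13; q0-0->q1; q0-1->q2; q1-0->q3; q1-1->q4; q2-0->q5; q2-1->q6; q3-0->q7; q3-1->q8; q4-0->q9; q4-1->q10; q5-0->q3; q5-1->q4; q6-0->q5; q6-1->q6; q7-0->q7; q7-1->q11; q8-0->q12; q8-1->q13; q9-0->q7; q9-1->q8; q10-0->q9; q10-1->q10; q11-0->q12; q11-1->q14; q12-0->q7; q12-1->q11; q13-0->q12; q13-1->q13; q14-0->q12; q14-1->q14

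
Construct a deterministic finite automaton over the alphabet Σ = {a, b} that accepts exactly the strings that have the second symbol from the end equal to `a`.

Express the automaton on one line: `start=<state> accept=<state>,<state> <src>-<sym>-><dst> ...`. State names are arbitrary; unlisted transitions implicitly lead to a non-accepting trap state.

A DFA must remember the last 2 symbols (since which symbol is second-to-last isn't known until the input ends). Use one state per possible window of the last ≤2 symbols; accept from those whose window starts with `a`.
A 7-state machine:
        a   b  
>  S0   S1  S2 
   S1   S3  S4 
   S2   S5  S6 
 * S3   S3  S4 
 * S4   S5  S6 
   S5   S3  S4 
   S6   S5  S6 
(> = start, * = accepting)

start=S0 accept=S3,S4 S0-a->S1 S0-b->S2 S1-a->S3 S1-b->S4 S2-a->S5 S2-b->S6 S3-a->S3 S3-b->S4 S4-a->S5 S4-b->S6 S5-a->S3 S5-b->S4 S6-a->S5 S6-b->S6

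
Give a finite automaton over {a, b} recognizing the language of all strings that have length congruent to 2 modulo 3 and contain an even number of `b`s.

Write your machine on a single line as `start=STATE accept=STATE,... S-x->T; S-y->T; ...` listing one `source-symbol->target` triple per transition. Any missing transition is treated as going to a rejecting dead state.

Handle the two conditions separately and then intersect. One (3 states) tracks the input length modulo 3; the other (2 states) tracks the count of `b`s modulo 2. Each combined state is a pair, one component from each; accept when both components accept.
With 6 states:
        a   b  
>  q0   q1  q2 
   q1   q3  q4 
   q2   q4  q3 
 * q3   q0  q5 
   q4   q5  q0 
   q5   q2  q1 
(> = start, * = accepting)

start=q0; accept=q3; q0-a->q1; q0-b->q2; q1-a->q3; q1-b->q4; q2-a->q4; q2-b->q3; q3-a->q0; q3-b->q5; q4-a->q5; q4-b->q0; q5-a->q2; q5-b->q1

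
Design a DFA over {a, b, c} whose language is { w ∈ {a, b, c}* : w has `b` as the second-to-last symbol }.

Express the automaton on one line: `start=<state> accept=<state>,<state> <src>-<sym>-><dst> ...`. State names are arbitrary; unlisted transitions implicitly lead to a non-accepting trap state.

A DFA must remember the last 2 symbols (since which symbol is second-to-last isn't known until the input ends). Use one state per possible window of the last ≤2 symbols; accept from those whose window starts with `b`.
A 13-state machine:
          a    b    c  
>  q0     q1   q2   q3 
   q1     q4   q5   q6 
   q2     q7   q8   q9 
   q3    q10  q11  q12 
   q4     q4   q5   q6 
   q5     q7   q8   q9 
   q6    q10  q11  q12 
 * q7     q4   q5   q6 
 * q8     q7   q8   q9 
 * q9    q10  q11  q12 
   q10    q4   q5   q6 
   q11    q7   q8   q9 
   q12   q10  q11  q12 
(> = start, * = accepting)

start=q0 accept=q7,q8,q9 q0-a->q1 q0-b->q2 q0-c->q3 q1-a->q4 q1-b->q5 q1-c->q6 q2-a->q7 q2-b->q8 q2-c->q9 q3-a->q10 q3-b->q11 q3-c->q12 q4-a->q4 q4-b->q5 q4-c->q6 q5-a->q7 q5-b->q8 q5-c->q9 q6-a->q10 q6-b->q11 q6-c->q12 q7-a->q4 q7-b->q5 q7-c->q6 q8-a->q7 q8-b->q8 q8-c->q9 q9-a->q10 q9-b->q11 q9-c->q12 q10-a->q4 q10-b->q5 q10-c->q6 q11-a->q7 q11-b->q8 q11-c->q9 q12-a->q10 q12-b->q11 q12-c->q12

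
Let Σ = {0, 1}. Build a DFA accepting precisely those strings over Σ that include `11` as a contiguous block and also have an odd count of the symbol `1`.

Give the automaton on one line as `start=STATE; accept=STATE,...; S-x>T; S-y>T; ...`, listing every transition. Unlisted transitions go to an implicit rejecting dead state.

Handle the two conditions separately and then intersect. The first has 3 states tracking whether and how much of `11` has been seen; the second has 2 states tracking the count of `1`s modulo 2. A product state is a pair (one from each), accepting exactly when both do.
6 states suffice.
        0   1  
>  s0   s0  s1 
   s1   s2  s3 
   s2   s2  s4 
   s3   s3  s5 
   s4   s0  s5 
 * s5   s5  s3 
(> = start, * = accepting)

start=s0; accept=s5; s0-0>s0; s0-1>s1; s1-0>s2; s1-1>s3; s2-0>s2; s2-1>s4; s3-0>s3; s3-1>s5; s4-0>s0; s4-1>s5; s5-0>s5; s5-1>s3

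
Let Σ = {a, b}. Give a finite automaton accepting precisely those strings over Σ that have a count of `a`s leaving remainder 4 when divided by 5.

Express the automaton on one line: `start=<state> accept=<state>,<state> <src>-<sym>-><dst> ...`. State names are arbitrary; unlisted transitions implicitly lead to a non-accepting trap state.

start=q0 accept=q4 q0-a->q1 q0-b->q0 q1-a->q2 q1-b->q1 q2-a->q3 q2-b->q2 q3-a->q4 q3-b->q3 q4-a->q0 q4-b->q4

The only thing that matters is how many `a`s have appeared, reduced mod 5. Use one state per residue: q0 for 0, …, q4 for 4. Reading `a` moves to the next residue; anything else stays put. q4 is accepting.
        a   b  
>  q0   q1  q0 
   q1   q2  q1 
   q2   q3  q2 
   q3   q4  q3 
 * q4   q0  q4 
(> = start, * = accepting)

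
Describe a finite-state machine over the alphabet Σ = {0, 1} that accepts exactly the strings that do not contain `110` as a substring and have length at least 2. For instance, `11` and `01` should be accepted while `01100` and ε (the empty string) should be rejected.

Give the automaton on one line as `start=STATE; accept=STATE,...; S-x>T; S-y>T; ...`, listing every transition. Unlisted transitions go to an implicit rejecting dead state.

start=S0; accept=S3,S4,S5; S0-0>S1; S0-1>S2; S1-0>S3; S1-1>S4; S2-0>S3; S2-1>S5; S3-0>S3; S3-1>S4; S4-0>S3; S4-1>S5; S5-0>S6; S5-1>S5; S6-0>S6; S6-1>S6

Build one automaton per condition and run them in lockstep. One (4 states) tracks partial matches of the forbidden pattern `110`; the other (4 states) tracks the input length, saturating at 3. Each combined state is a pair, one component from each; accept when both components accept. After merging equivalent states the machine shrinks.
With 7 states:
        0   1  
>  S0   S1  S2 
   S1   S3  S4 
   S2   S3  S5 
 * S3   S3  S4 
 * S4   S3  S5 
 * S5   S6  S5 
   S6   S6  S6 
(> = start, * = accepting)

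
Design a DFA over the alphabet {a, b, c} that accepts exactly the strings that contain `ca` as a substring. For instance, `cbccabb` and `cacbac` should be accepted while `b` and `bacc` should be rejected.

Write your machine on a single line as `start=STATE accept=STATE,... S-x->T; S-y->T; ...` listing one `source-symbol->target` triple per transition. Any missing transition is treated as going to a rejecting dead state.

start=S0; accept=S2; S0-a->S0; S0-b->S0; S0-c->S1; S1-a->S2; S1-b->S0; S1-c->S1; S2-a->S2; S2-b->S2; S2-c->S2

Track how much of `ca` has been matched so far: state S0 is no progress, S2 is the absorbing accept state reached once `ca` has occurred. Intermediate states record partial matches; on a mismatch, fall back to the longest reusable overlap.
With 3 states:
        a   b   c  
>  S0   S0  S0  S1 
   S1   S2  S0  S1 
 * S2   S2  S2  S2 
(> = start, * = accepting)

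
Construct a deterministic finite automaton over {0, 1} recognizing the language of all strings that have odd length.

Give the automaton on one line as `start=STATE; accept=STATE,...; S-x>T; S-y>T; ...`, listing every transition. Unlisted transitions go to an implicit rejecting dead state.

Count input length modulo 2: every symbol advances one step around the cycle q0 → q1 → q0. Accept at q1.
2 states suffice.
        0   1  
>  q0   q1  q1 
 * q1   q0  q0 
(> = start, * = accepting)

start=q0; accept=q1; q0-0>q1; q0-1>q1; q1-0>q0; q1-1>q0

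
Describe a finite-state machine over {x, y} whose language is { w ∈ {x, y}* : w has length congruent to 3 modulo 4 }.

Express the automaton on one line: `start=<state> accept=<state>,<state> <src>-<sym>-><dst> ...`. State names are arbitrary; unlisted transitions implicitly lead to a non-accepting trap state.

start=q0 accept=q3 q0-x->q1 q0-y->q1 q1-x->q2 q1-y->q2 q2-x->q3 q2-y->q3 q3-x->q0 q3-y->q0

Only the length mod 4 matters, so use a 4-cycle: from any state, every input symbol moves to the next state, wrapping q3 back to q0. Mark q3 accepting.
A 4-state machine:
        x   y  
>  q0   q1  q1 
   q1   q2  q2 
   q2   q3  q3 
 * q3   q0  q0 
(> = start, * = accepting)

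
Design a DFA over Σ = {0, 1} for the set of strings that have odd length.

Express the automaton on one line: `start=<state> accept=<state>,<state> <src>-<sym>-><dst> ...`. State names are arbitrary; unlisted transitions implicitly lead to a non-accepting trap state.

Only the length mod 2 matters, so use a 2-cycle: from any state, every input symbol moves to the next state, wrapping q1 back to q0. Mark q1 accepting.
With 2 states:
        0   1  
>  q0   q1  q1 
 * q1   q0  q0 
(> = start, * = accepting)

start=q0 accept=q1 q0-0->q1 q0-1->q1 q1-0->q0 q1-1->q0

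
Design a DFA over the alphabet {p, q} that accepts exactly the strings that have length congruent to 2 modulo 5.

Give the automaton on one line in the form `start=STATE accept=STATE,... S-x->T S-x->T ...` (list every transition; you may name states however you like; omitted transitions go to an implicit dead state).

start=A accept=C A-p->B A-q->B B-p->C B-q->C C-p->D C-q->D D-p->E D-q->E E-p->A E-q->A

Only the length mod 5 matters, so use a 5-cycle: from any state, every input symbol moves to the next state, wrapping E back to A. Mark C accepting.
       p  q 
>  A   B  B 
   B   C  C 
 * C   D  D 
   D   E  E 
   E   A  A 
(> = start, * = accepting)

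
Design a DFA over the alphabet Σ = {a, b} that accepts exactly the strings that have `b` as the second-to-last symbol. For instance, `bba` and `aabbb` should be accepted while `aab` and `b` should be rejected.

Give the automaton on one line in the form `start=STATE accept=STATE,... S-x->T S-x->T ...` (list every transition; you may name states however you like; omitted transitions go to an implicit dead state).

A DFA must remember the last 2 symbols (since which symbol is second-to-last isn't known until the input ends). Use one state per possible window of the last ≤2 symbols; accept from those whose window starts with `b`.
7 states suffice.
        a   b  
>  q0   q1  q2 
   q1   q3  q4 
   q2   q5  q6 
   q3   q3  q4 
   q4   q5  q6 
 * q5   q3  q4 
 * q6   q5  q6 
(> = start, * = accepting)

start=q0 accept=q5,q6 q0-a->q1 q0-b->q2 q1-a->q3 q1-b->q4 q2-a->q5 q2-b->q6 q3-a->q3 q3-b->q4 q4-a->q5 q4-b->q6 q5-a->q3 q5-b->q4 q6-a->q5 q6-b->q6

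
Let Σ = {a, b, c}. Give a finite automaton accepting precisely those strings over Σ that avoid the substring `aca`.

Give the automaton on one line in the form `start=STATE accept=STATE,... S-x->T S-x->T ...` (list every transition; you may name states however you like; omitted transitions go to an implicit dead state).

start=q0 accept=q0,q1,q2 q0-a->q1 q0-b->q0 q0-c->q0 q1-a->q1 q1-b->q0 q1-c->q2 q2-a->q3 q2-b->q0 q2-c->q0 q3-a->q3 q3-b->q3 q3-c->q3

This is the complement of 'contains `aca`'. Use the same substring-matching states — q0 through q3 holding how much of `aca` has just been matched — but flip the accepting set: everything except the trap q3 accepts.
A 4-state machine:
        a   b   c  
>* q0   q1  q0  q0 
 * q1   q1  q0  q2 
 * q2   q3  q0  q0 
   q3   q3  q3  q3 
(> = start, * = accepting)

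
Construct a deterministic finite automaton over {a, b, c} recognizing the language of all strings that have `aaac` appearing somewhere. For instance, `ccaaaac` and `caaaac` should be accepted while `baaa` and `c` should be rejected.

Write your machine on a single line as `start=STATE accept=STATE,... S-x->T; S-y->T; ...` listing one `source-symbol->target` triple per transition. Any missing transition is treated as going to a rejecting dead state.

start=s0; accept=s4; s0-a->s1; s0-b->s0; s0-c->s0; s1-a->s2; s1-b->s0; s1-c->s0; s2-a->s3; s2-b->s0; s2-c->s0; s3-a->s3; s3-b->s0; s3-c->s4; s4-a->s4; s4-b->s4; s4-c->s4

Track how much of `aaac` has been matched so far: state s0 is no progress, s4 is the absorbing accept state reached once `aaac` has occurred. Intermediate states record partial matches; on a mismatch, fall back to the longest reusable overlap.
A 5-state machine:
        a   b   c  
>  s0   s1  s0  s0 
   s1   s2  s0  s0 
   s2   s3  s0  s0 
   s3   s3  s0  s4 
 * s4   s4  s4  s4 
(> = start, * = accepting)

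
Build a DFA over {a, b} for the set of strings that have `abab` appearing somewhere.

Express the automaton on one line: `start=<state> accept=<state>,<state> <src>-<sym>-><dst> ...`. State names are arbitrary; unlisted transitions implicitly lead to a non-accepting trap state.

start=q0 accept=q4 q0-a->q1 q0-b->q0 q1-a->q1 q1-b->q2 q2-a->q3 q2-b->q0 q3-a->q1 q3-b->q4 q4-a->q4 q4-b->q4

States q0..q3 record the length of the longest prefix of `abab` that matches the current input suffix. Reaching q4 means `abab` has been seen, and we stay there forever. Accept from q4.
With 5 states:
        a   b  
>  q0   q1  q0 
   q1   q1  q2 
   q2   q3  q0 
   q3   q1  q4 
 * q4   q4  q4 
(> = start, * = accepting)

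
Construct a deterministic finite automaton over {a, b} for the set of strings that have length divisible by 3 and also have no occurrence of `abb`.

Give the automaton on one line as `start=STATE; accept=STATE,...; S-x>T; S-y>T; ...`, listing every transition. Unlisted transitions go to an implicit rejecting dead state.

start=q0; accept=q0,q6,q7; q0-a>q1; q0-b>q2; q1-a>q3; q1-b>q4; q2-a>q3; q2-b>q5; q3-a>q6; q3-b>q7; q4-a>q6; q4-b>q8; q5-a>q6; q5-b>q0; q6-a>q1; q6-b>q9; q7-a>q1; q7-b>q10; q8-a>q10; q8-b>q10; q9-a>q3; q9-b>q11; q10-a>q11; q10-b>q11; q11-a>q8; q11-b>q8

Handle the two conditions separately and then intersect. One (3 states) tracks the input length modulo 3; the other (4 states) tracks partial matches of the forbidden pattern `abb`. Each combined state is a pair, one component from each; accept when both components accept.
With 12 states:
          a    b  
>* q0     q1   q2 
   q1     q3   q4 
   q2     q3   q5 
   q3     q6   q7 
   q4     q6   q8 
   q5     q6   q0 
 * q6     q1   q9 
 * q7     q1  q10 
   q8    q10  q10 
   q9     q3  q11 
   q10   q11  q11 
   q11    q8   q8 
(> = start, * = accepting)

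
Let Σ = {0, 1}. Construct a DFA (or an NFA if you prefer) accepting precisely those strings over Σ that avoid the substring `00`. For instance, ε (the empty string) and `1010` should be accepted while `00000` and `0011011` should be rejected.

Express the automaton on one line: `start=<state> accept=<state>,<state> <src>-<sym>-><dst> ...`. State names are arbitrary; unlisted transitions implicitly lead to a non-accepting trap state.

This is the complement of 'contains `00`'. Use the same substring-matching states — q0 through q2 holding how much of `00` has just been matched — but flip the accepting set: everything except the trap q2 accepts.
A 3-state machine:
        0   1  
>* q0   q1  q0 
 * q1   q2  q0 
   q2   q2  q2 
(> = start, * = accepting)

start=q0 accept=q0,q1 q0-0->q1 q0-1->q0 q1-0->q2 q1-1->q0 q2-0->q2 q2-1->q2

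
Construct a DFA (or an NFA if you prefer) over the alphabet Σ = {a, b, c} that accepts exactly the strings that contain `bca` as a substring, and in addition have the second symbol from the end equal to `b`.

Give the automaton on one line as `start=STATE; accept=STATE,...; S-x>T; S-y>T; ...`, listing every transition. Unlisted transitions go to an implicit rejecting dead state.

start=s0; accept=s17,s18,s19; s0-a>s1; s0-b>s2; s0-c>s3; s1-a>s4; s1-b>s5; s1-c>s6; s2-a>s7; s2-b>s8; s2-c>s9; s3-a>s10; s3-b>s11; s3-c>s12; s4-a>s4; s4-b>s5; s4-c>s6; s5-a>s7; s5-b>s8; s5-c>s9; s6-a>s10; s6-b>s11; s6-c>s12; s7-a>s4; s7-b>s5; s7-c>s6; s8-a>s7; s8-b>s8; s8-c>s9; s9-a>s13; s9-b>s11; s9-c>s12; s10-a>s4; s10-b>s5; s10-c>s6; s11-a>s7; s11-b>s8; s11-c>s9; s12-a>s10; s12-b>s11; s12-c>s12; s13-a>s14; s13-b>s15; s13-c>s16; s14-a>s14; s14-b>s15; s14-c>s16; s15-a>s17; s15-b>s18; s15-c>s19; s16-a>s13; s16-b>s20; s16-c>s21; s17-a>s14; s17-b>s15; s17-c>s16; s18-a>s17; s18-b>s18; s18-c>s19; s19-a>s13; s19-b>s20; s19-c>s21; s20-a>s17; s20-b>s18; s20-c>s19; s21-a>s13; s21-b>s20; s21-c>s21

Build one automaton per condition and run them in lockstep. One (4 states) tracks whether and how much of `bca` has been seen; the other (13 states) tracks the last 2 symbols read. Each combined state is a pair, one component from each; accept when both components accept.
22 states suffice.
          a    b    c  
>  s0     s1   s2   s3 
   s1     s4   s5   s6 
   s2     s7   s8   s9 
   s3    s10  s11  s12 
   s4     s4   s5   s6 
   s5     s7   s8   s9 
   s6    s10  s11  s12 
   s7     s4   s5   s6 
   s8     s7   s8   s9 
   s9    s13  s11  s12 
   s10    s4   s5   s6 
   s11    s7   s8   s9 
   s12   s10  s11  s12 
   s13   s14  s15  s16 
   s14   s14  s15  s16 
   s15   s17  s18  s19 
   s16   s13  s20  s21 
 * s17   s14  s15  s16 
 * s18   s17  s18  s19 
 * s19   s13  s20  s21 
   s20   s17  s18  s19 
   s21   s13  s20  s21 
(> = start, * = accepting)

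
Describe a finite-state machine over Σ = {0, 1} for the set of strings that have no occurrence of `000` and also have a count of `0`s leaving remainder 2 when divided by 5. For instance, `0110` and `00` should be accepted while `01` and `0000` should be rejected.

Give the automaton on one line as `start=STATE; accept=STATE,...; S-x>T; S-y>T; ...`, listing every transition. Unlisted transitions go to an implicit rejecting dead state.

Handle the two conditions separately and then intersect. The first has 4 states tracking partial matches of the forbidden pattern `000`; the second has 5 states tracking the count of `0`s modulo 5. A product state is a pair (one from each), accepting exactly when both do.
          0    1  
>  q0     q1   q0 
   q1     q2   q3 
 * q2     q4   q5 
   q3     q6   q3 
   q4     q7   q4 
 * q5     q8   q5 
 * q6     q9   q5 
   q7    q10   q7 
   q8    q11  q12 
   q9     q7  q12 
   q10   q13  q10 
   q11   q10  q14 
   q12   q15  q12 
   q13   q16  q13 
   q14   q17  q14 
   q15   q18  q14 
   q16    q4  q16 
   q17   q19   q0 
   q18   q13   q0 
   q19   q16   q3 
(> = start, * = accepting)

start=q0; accept=q2,q5,q6; q0-0>q1; q0-1>q0; q1-0>q2; q1-1>q3; q2-0>q4; q2-1>q5; q3-0>q6; q3-1>q3; q4-0>q7; q4-1>q4; q5-0>q8; q5-1>q5; q6-0>q9; q6-1>q5; q7-0>q10; q7-1>q7; q8-0>q11; q8-1>q12; q9-0>q7; q9-1>q12; q10-0>q13; q10-1>q10; q11-0>q10; q11-1>q14; q12-0>q15; q12-1>q12; q13-0>q16; q13-1>q13; q14-0>q17; q14-1>q14; q15-0>q18; q15-1>q14; q16-0>q4; q16-1>q16; q17-0>q19; q17-1>q0; q18-0>q13; q18-1>q0; q19-0>q16; q19-1>q3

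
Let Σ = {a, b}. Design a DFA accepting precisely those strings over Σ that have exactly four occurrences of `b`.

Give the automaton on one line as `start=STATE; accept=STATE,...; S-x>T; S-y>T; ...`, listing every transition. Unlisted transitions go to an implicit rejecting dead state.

Only the number of `b`s matters, and only up to 5. Make a chain q0 → q1 → q2 → q3 → q4 → q5 advanced by each `b` (with q5 absorbing); every other symbol self-loops. The accepting set is {q4}.
        a   b  
>  q0   q0  q1 
   q1   q1  q2 
   q2   q2  q3 
   q3   q3  q4 
 * q4   q4  q5 
   q5   q5  q5 
(> = start, * = accepting)

start=q0; accept=q4; q0-a>q0; q0-b>q1; q1-a>q1; q1-b>q2; q2-a>q2; q2-b>q3; q3-a>q3; q3-b>q4; q4-a>q4; q4-b>q5; q5-a>q5; q5-b>q5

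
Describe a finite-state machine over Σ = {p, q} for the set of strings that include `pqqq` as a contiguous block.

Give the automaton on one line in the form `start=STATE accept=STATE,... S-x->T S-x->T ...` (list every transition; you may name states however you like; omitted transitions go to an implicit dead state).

Track how much of `pqqq` has been matched so far: state A is no progress, E is the absorbing accept state reached once `pqqq` has occurred. Intermediate states record partial matches; on a mismatch, fall back to the longest reusable overlap.
With 5 states:
       p  q 
>  A   B  A 
   B   B  C 
   C   B  D 
   D   B  E 
 * E   E  E 
(> = start, * = accepting)

start=A accept=E A-p->B A-q->A B-p->B B-q->C C-p->B C-q->D D-p->B D-q->E E-p->E E-q->E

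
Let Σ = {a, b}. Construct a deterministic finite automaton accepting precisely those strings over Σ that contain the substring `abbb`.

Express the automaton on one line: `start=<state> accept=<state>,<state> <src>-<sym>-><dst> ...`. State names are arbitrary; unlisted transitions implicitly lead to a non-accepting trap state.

States q0..q3 record the length of the longest prefix of `abbb` that matches the current input suffix. Reaching q4 means `abbb` has been seen, and we stay there forever. Accept from q4.
A 5-state machine:
        a   b  
>  q0   q1  q0 
   q1   q1  q2 
   q2   q1  q3 
   q3   q1  q4 
 * q4   q4  q4 
(> = start, * = accepting)

start=q0 accept=q4 q0-a->q1 q0-b->q0 q1-a->q1 q1-b->q2 q2-a->q1 q2-b->q3 q3-a->q1 q3-b->q4 q4-a->q4 q4-b->q4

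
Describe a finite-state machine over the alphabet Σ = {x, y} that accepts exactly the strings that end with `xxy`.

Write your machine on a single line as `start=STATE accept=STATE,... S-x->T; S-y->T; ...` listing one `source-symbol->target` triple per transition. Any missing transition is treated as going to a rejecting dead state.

Let each state record the length of the longest suffix of the input read so far that is also a prefix of `xxy`. s1 means the last symbol is `x`; s2 means the last 2 symbols are `xx`; s3 means the last 3 symbols are `xxy`. Accept only at s3, where the string currently ends in `xxy`.
A 4-state machine:
        x   y  
>  s0   s1  s0 
   s1   s2  s0 
   s2   s2  s3 
 * s3   s1  s0 
(> = start, * = accepting)

start=s0; accept=s3; s0-x->s1; s0-y->s0; s1-x->s2; s1-y->s0; s2-x->s2; s2-y->s3; s3-x->s1; s3-y->s0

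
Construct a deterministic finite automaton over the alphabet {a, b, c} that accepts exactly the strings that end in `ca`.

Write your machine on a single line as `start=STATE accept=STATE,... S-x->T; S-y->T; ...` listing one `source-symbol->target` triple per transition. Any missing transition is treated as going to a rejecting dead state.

Let each state record the length of the longest suffix of the input read so far that is also a prefix of `ca`. q1 means the last symbol is `c`; q2 means the last 2 symbols are `ca`. Accept only at q2, where the string currently ends in `ca`.
A 3-state machine:
        a   b   c  
>  q0   q0  q0  q1 
   q1   q2  q0  q1 
 * q2   q0  q0  q1 
(> = start, * = accepting)

start=q0; accept=q2; q0-a->q0; q0-b->q0; q0-c->q1; q1-a->q2; q1-b->q0; q1-c->q1; q2-a->q0; q2-b->q0; q2-c->q1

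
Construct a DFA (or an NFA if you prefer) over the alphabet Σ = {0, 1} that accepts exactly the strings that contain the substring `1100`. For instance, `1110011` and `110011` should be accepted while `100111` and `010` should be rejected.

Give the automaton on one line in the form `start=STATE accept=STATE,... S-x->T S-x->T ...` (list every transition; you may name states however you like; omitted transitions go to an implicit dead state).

start=q0 accept=q4 q0-0->q0 q0-1->q1 q1-0->q0 q1-1->q2 q2-0->q3 q2-1->q2 q3-0->q4 q3-1->q1 q4-0->q4 q4-1->q4

States q0..q3 record the length of the longest prefix of `1100` that matches the current input suffix. Reaching q4 means `1100` has been seen, and we stay there forever. Accept from q4.
        0   1  
>  q0   q0  q1 
   q1   q0  q2 
   q2   q3  q2 
   q3   q4  q1 
 * q4   q4  q4 
(> = start, * = accepting)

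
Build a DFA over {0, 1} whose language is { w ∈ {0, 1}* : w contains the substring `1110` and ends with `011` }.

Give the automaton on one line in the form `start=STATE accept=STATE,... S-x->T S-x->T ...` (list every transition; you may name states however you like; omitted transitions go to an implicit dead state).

start=q0 accept=q6 q0-0->q0 q0-1->q1 q1-0->q0 q1-1->q2 q2-0->q0 q2-1->q3 q3-0->q4 q3-1->q3 q4-0->q4 q4-1->q5 q5-0->q4 q5-1->q6 q6-0->q4 q6-1->q3

Handle the two conditions separately and then intersect. The first has 5 states tracking whether and how much of `1110` has been seen; the second has 4 states tracking how much of the suffix `011` has currently been matched. A product state is a pair (one from each), accepting exactly when both do. Equivalent product states are then merged.
7 states suffice.
        0   1  
>  q0   q0  q1 
   q1   q0  q2 
   q2   q0  q3 
   q3   q4  q3 
   q4   q4  q5 
   q5   q4  q6 
 * q6   q4  q3 
(> = start, * = accepting)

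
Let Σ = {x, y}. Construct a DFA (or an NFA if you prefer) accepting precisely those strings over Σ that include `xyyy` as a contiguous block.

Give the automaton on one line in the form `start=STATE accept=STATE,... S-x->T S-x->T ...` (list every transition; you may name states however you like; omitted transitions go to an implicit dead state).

States S0..S3 record the length of the longest prefix of `xyyy` that matches the current input suffix. Reaching S4 means `xyyy` has been seen, and we stay there forever. Accept from S4.
With 5 states:
        x   y  
>  S0   S1  S0 
   S1   S1  S2 
   S2   S1  S3 
   S3   S1  S4 
 * S4   S4  S4 
(> = start, * = accepting)

start=S0 accept=S4 S0-x->S1 S0-y->S0 S1-x->S1 S1-y->S2 S2-x->S1 S2-y->S3 S3-x->S1 S3-y->S4 S4-x->S4 S4-y->S4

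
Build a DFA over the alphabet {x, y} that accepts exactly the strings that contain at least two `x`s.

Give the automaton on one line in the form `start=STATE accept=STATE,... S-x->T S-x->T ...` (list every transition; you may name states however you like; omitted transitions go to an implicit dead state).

start=q0 accept=q2,q3 q0-x->q1 q0-y->q0 q1-x->q2 q1-y->q1 q2-x->q3 q2-y->q2 q3-x->q3 q3-y->q3

Count `x`s, saturating at 3: states q0 through q2 mean 0 through 2 `x`s seen; q3 means more than 2. Each `x` increments (capped at q3); other symbols loop. Accept from {q2, q3}.
        x   y  
>  q0   q1  q0 
   q1   q2  q1 
 * q2   q3  q2 
 * q3   q3  q3 
(> = start, * = accepting)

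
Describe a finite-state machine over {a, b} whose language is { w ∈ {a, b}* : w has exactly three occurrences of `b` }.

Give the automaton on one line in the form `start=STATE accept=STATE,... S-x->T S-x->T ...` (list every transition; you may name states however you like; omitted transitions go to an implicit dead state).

Only the number of `b`s matters, and only up to 4. Make a chain S0 → S1 → S2 → S3 → S4 advanced by each `b` (with S4 absorbing); every other symbol self-loops. The accepting set is {S3}.
With 5 states:
        a   b  
>  S0   S0  S1 
   S1   S1  S2 
   S2   S2  S3 
 * S3   S3  S4 
   S4   S4  S4 
(> = start, * = accepting)

start=S0 accept=S3 S0-a->S0 S0-b->S1 S1-a->S1 S1-b->S2 S2-a->S2 S2-b->S3 S3-a->S3 S3-b->S4 S4-a->S4 S4-b->S4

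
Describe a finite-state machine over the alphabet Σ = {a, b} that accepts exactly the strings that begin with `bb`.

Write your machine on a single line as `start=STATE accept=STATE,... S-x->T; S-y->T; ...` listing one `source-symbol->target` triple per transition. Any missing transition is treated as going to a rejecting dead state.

Check the first 2 symbols one by one: q0 through q1 record how many have matched `bb` so far; any wrong symbol goes to the dead state q3. After all 2 match we enter the accepting sink q2.
4 states suffice.
        a   b  
>  q0   q3  q1 
   q1   q3  q2 
 * q2   q2  q2 
   q3   q3  q3 
(> = start, * = accepting)

start=q0; accept=q2; q0-a->q3; q0-b->q1; q1-a->q3; q1-b->q2; q2-a->q2; q2-b->q2; q3-a->q3; q3-b->q3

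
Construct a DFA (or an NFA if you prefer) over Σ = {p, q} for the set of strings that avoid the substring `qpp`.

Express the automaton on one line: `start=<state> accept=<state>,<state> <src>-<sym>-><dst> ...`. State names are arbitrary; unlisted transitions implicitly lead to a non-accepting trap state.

start=s0 accept=s0,s1,s2 s0-p->s0 s0-q->s1 s1-p->s2 s1-q->s1 s2-p->s3 s2-q->s1 s3-p->s3 s3-q->s3

Track partial matches of the forbidden pattern `qpp`. State s3 is a dead state reached once `qpp` has occurred; every other state accepts. s0 means no part of `qpp` is currently matched.
A 4-state machine:
        p   q  
>* s0   s0  s1 
 * s1   s2  s1 
 * s2   s3  s1 
   s3   s3  s3 
(> = start, * = accepting)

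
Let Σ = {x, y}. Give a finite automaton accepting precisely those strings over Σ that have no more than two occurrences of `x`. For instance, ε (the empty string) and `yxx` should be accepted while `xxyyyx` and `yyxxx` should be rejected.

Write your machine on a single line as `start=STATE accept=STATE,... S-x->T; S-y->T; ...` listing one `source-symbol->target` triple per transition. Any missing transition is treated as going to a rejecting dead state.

Only the number of `x`s matters, and only up to 3. Make a chain q0 → q1 → q2 → q3 advanced by each `x` (with q3 absorbing); every other symbol self-loops. The accepting set is {q0, q1, q2}.
        x   y  
>* q0   q1  q0 
 * q1   q2  q1 
 * q2   q3  q2 
   q3   q3  q3 
(> = start, * = accepting)

start=q0; accept=q0,q1,q2; q0-x->q1; q0-y->q0; q1-x->q2; q1-y->q1; q2-x->q3; q2-y->q2; q3-x->q3; q3-y->q3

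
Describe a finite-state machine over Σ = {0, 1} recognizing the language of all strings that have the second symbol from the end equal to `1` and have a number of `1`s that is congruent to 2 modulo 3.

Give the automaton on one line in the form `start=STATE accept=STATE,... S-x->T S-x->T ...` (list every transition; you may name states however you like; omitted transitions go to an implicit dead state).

start=q0 accept=q3,q5 q0-0->q0 q0-1->q1 q1-0->q2 q1-1->q3 q2-0->q2 q2-1->q4 q3-0->q5 q3-1->q0 q4-0->q5 q4-1->q0 q5-0->q6 q5-1->q0 q6-0->q6 q6-1->q0

Handle the two conditions separately and then intersect. The first has 7 states tracking the last 2 symbols read; the second has 3 states tracking the count of `1`s modulo 3. A product state is a pair (one from each), accepting exactly when both do. Minimizing collapses redundant product states.
        0   1  
>  q0   q0  q1 
   q1   q2  q3 
   q2   q2  q4 
 * q3   q5  q0 
   q4   q5  q0 
 * q5   q6  q0 
   q6   q6  q0 
(> = start, * = accepting)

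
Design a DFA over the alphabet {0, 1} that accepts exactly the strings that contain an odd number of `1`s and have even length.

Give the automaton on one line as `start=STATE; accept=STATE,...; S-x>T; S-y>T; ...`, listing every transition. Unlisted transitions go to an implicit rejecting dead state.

start=q0; accept=q3; q0-0>q1; q0-1>q2; q1-0>q0; q1-1>q3; q2-0>q3; q2-1>q0; q3-0>q2; q3-1>q1

Run two small machines in parallel and take their product. The first has 2 states tracking the count of `1`s modulo 2; the second has 2 states tracking the input length modulo 2. A product state is a pair (one from each), accepting exactly when both do.
A 4-state machine:
        0   1  
>  q0   q1  q2 
   q1   q0  q3 
   q2   q3  q0 
 * q3   q2  q1 
(> = start, * = accepting)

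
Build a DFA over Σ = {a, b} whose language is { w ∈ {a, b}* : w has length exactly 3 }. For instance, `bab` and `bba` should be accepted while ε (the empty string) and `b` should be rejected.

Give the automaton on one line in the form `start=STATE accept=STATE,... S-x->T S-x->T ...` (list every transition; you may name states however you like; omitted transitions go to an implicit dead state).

start=S0 accept=S3 S0-a->S1 S0-b->S1 S1-a->S2 S1-b->S2 S2-a->S3 S2-b->S3 S3-a->S4 S3-b->S4 S4-a->S4 S4-b->S4

We only need to distinguish lengths 0, 1, …, 3, and '>3'. Chain S0 → S1 → S2 → S3 → S4 on every symbol, with S4 looping. Accepting states: {S3}.
        a   b  
>  S0   S1  S1 
   S1   S2  S2 
   S2   S3  S3 
 * S3   S4  S4 
   S4   S4  S4 
(> = start, * = accepting)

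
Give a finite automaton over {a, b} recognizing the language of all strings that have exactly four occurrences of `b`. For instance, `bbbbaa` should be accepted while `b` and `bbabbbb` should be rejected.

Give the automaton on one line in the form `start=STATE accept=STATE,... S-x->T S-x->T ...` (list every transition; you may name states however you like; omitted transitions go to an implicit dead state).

Only the number of `b`s matters, and only up to 5. Make a chain S0 → S1 → S2 → S3 → S4 → S5 advanced by each `b` (with S5 absorbing); every other symbol self-loops. The accepting set is {S4}.
A 6-state machine:
        a   b  
>  S0   S0  S1 
   S1   S1  S2 
   S2   S2  S3 
   S3   S3  S4 
 * S4   S4  S5 
   S5   S5  S5 
(> = start, * = accepting)

start=S0 accept=S4 S0-a->S0 S0-b->S1 S1-a->S1 S1-b->S2 S2-a->S2 S2-b->S3 S3-a->S3 S3-b->S4 S4-a->S4 S4-b->S5 S5-a->S5 S5-b->S5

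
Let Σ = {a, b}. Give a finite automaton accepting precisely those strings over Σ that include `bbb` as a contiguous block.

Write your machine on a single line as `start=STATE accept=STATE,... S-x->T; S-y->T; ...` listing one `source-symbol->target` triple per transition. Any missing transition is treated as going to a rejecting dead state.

start=q0; accept=q3; q0-a->q0; q0-b->q1; q1-a->q0; q1-b->q2; q2-a->q0; q2-b->q3; q3-a->q3; q3-b->q3

States q0..q2 record the length of the longest prefix of `bbb` that matches the current input suffix. Reaching q3 means `bbb` has been seen, and we stay there forever. Accept from q3.
With 4 states:
        a   b  
>  q0   q0  q1 
   q1   q0  q2 
   q2   q0  q3 
 * q3   q3  q3 
(> = start, * = accepting)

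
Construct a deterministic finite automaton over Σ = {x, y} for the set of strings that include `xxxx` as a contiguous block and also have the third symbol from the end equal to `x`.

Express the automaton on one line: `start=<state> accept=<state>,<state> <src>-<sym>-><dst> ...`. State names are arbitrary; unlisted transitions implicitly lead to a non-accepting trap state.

Handle the two conditions separately and then intersect. One (5 states) tracks whether and how much of `xxxx` has been seen; the other (15 states) tracks the last 3 symbols read. Each combined state is a pair, one component from each; accept when both components accept.
With 23 states:
       x  y 
>  A   B  C 
   B   D  E 
   C   F  G 
   D   H  I 
   E   J  K 
   F   L  M 
   G   N  O 
   H   P  I 
   I   J  K 
   J   L  M 
   K   N  O 
   L   H  I 
   M   J  K 
   N   L  M 
   O   N  O 
 * P   P  Q 
 * Q   R  S 
 * R   T  U 
 * S   V  W 
   T   P  Q 
   U   R  S 
   V   T  U 
   W   V  W 
(> = start, * = accepting)

start=A accept=P,Q,R,S A-x->B A-y->C B-x->D B-y->E C-x->F C-y->G D-x->H D-y->I E-x->J E-y->K F-x->L F-y->M G-x->N G-y->O H-x->P H-y->I I-x->J I-y->K J-x->L J-y->M K-x->N K-y->O L-x->H L-y->I M-x->J M-y->K N-x->L N-y->M O-x->N O-y->O P-x->P P-y->Q Q-x->R Q-y->S R-x->T R-y->U S-x->V S-y->W T-x->P T-y->Q U-x->R U-y->S V-x->T V-y->U W-x->V W-y->W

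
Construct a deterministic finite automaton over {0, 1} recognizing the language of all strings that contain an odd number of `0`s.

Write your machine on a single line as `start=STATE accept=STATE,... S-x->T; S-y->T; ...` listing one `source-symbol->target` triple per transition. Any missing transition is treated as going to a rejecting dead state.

start=A; accept=B; A-0->B; A-1->A; B-0->A; B-1->B

The only thing that matters is how many `0`s have appeared, reduced mod 2. Use one state per residue: A for 0, …, B for 1. Reading `0` moves to the next residue; anything else stays put. B is accepting.
A 2-state machine:
       0  1 
>  A   B  A 
 * B   A  B 
(> = start, * = accepting)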